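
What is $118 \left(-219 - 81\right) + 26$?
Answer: $-35374$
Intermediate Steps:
$118 \left(-219 - 81\right) + 26 = 118 \left(-300\right) + 26 = -35400 + 26 = -35374$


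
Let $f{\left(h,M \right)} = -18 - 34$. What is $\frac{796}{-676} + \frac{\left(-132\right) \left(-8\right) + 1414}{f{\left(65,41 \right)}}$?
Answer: $- \frac{16453}{338} \approx -48.677$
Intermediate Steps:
$f{\left(h,M \right)} = -52$
$\frac{796}{-676} + \frac{\left(-132\right) \left(-8\right) + 1414}{f{\left(65,41 \right)}} = \frac{796}{-676} + \frac{\left(-132\right) \left(-8\right) + 1414}{-52} = 796 \left(- \frac{1}{676}\right) + \left(1056 + 1414\right) \left(- \frac{1}{52}\right) = - \frac{199}{169} + 2470 \left(- \frac{1}{52}\right) = - \frac{199}{169} - \frac{95}{2} = - \frac{16453}{338}$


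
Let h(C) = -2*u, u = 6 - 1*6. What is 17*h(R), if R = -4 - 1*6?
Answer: 0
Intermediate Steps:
u = 0 (u = 6 - 6 = 0)
R = -10 (R = -4 - 6 = -10)
h(C) = 0 (h(C) = -2*0 = 0)
17*h(R) = 17*0 = 0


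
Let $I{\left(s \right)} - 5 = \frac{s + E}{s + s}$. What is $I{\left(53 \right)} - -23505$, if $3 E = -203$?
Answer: $\frac{3738068}{159} \approx 23510.0$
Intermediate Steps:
$E = - \frac{203}{3}$ ($E = \frac{1}{3} \left(-203\right) = - \frac{203}{3} \approx -67.667$)
$I{\left(s \right)} = 5 + \frac{- \frac{203}{3} + s}{2 s}$ ($I{\left(s \right)} = 5 + \frac{s - \frac{203}{3}}{s + s} = 5 + \frac{- \frac{203}{3} + s}{2 s}$)
$I{\left(53 \right)} - -23505 = \frac{-203 + 33 \cdot 53}{6 \cdot 53} - -23505 = \frac{1}{6} \cdot \frac{1}{53} \left(-203 + 1749\right) + 23505 = \frac{1}{6} \cdot \frac{1}{53} \cdot 1546 + 23505 = \frac{773}{159} + 23505 = \frac{3738068}{159}$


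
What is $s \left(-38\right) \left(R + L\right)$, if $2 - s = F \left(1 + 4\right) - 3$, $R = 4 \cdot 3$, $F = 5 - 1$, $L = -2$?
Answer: $5700$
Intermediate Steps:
$F = 4$ ($F = 5 - 1 = 4$)
$R = 12$
$s = -15$ ($s = 2 - \left(4 \left(1 + 4\right) - 3\right) = 2 - \left(4 \cdot 5 - 3\right) = 2 - \left(20 - 3\right) = 2 - 17 = -15$)
$s \left(-38\right) \left(R + L\right) = \left(-15\right) \left(-38\right) \left(12 - 2\right) = 570 \cdot 10 = 5700$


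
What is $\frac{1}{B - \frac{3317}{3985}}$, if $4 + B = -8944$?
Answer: $- \frac{3985}{35661097} \approx -0.00011175$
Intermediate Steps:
$B = -8948$ ($B = -4 - 8944 = -8948$)
$\frac{1}{B - \frac{3317}{3985}} = \frac{1}{-8948 - \frac{3317}{3985}} = \frac{1}{- \frac{35661097}{3985}} = - \frac{3985}{35661097}$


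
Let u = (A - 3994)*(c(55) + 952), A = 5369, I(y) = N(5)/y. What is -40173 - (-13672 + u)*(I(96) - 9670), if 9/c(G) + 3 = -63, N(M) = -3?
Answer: 801536571849/64 ≈ 1.2524e+10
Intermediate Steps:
I(y) = -3/y
c(G) = -3/22 (c(G) = 9/(-3 - 63) = 9/(-66) = 9*(-1/66) = -3/22)
u = 2617625/2 (u = (5369 - 3994)*(-3/22 + 952) = 1375*(20941/22) = 2617625/2 ≈ 1.3088e+6)
-40173 - (-13672 + u)*(I(96) - 9670) = -40173 - (-13672 + 2617625/2)*(-3/96 - 9670) = -40173 - 2590281*(-3*1/96 - 9670)/2 = -40173 - 2590281*(-1/32 - 9670)/2 = -40173 - 2590281*(-309441)/(2*32) = -40173 - 1*(-801539142921/64) = -40173 + 801539142921/64 = 801536571849/64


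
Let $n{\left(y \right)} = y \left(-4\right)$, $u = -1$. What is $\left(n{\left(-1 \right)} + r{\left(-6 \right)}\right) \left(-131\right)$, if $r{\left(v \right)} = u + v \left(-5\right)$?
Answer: $-4323$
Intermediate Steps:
$n{\left(y \right)} = - 4 y$
$r{\left(v \right)} = -1 - 5 v$ ($r{\left(v \right)} = -1 + v \left(-5\right) = -1 - 5 v$)
$\left(n{\left(-1 \right)} + r{\left(-6 \right)}\right) \left(-131\right) = \left(\left(-4\right) \left(-1\right) - -29\right) \left(-131\right) = \left(4 + \left(-1 + 30\right)\right) \left(-131\right) = \left(4 + 29\right) \left(-131\right) = 33 \left(-131\right) = -4323$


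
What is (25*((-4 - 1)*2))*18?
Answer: -4500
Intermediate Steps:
(25*((-4 - 1)*2))*18 = (25*(-5*2))*18 = (25*(-10))*18 = -250*18 = -4500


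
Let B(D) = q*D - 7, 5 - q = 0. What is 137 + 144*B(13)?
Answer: 8489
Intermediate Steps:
q = 5 (q = 5 - 1*0 = 5 + 0 = 5)
B(D) = -7 + 5*D (B(D) = 5*D - 7 = -7 + 5*D)
137 + 144*B(13) = 137 + 144*(-7 + 5*13) = 137 + 144*(-7 + 65) = 137 + 144*58 = 137 + 8352 = 8489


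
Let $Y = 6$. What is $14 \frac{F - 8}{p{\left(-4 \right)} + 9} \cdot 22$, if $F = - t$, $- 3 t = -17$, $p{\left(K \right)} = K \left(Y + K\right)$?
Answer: $- \frac{12628}{3} \approx -4209.3$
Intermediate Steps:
$p{\left(K \right)} = K \left(6 + K\right)$
$t = \frac{17}{3}$ ($t = \left(- \frac{1}{3}\right) \left(-17\right) = \frac{17}{3} \approx 5.6667$)
$F = - \frac{17}{3}$ ($F = \left(-1\right) \frac{17}{3} = - \frac{17}{3} \approx -5.6667$)
$14 \frac{F - 8}{p{\left(-4 \right)} + 9} \cdot 22 = 14 \frac{- \frac{17}{3} - 8}{- 4 \left(6 - 4\right) + 9} \cdot 22 = 14 \left(- \frac{41}{3 \left(\left(-4\right) 2 + 9\right)}\right) 22 = 14 \left(- \frac{41}{3 \left(-8 + 9\right)}\right) 22 = 14 \left(- \frac{41}{3 \cdot 1}\right) 22 = 14 \left(\left(- \frac{41}{3}\right) 1\right) 22 = 14 \left(- \frac{41}{3}\right) 22 = \left(- \frac{574}{3}\right) 22 = - \frac{12628}{3}$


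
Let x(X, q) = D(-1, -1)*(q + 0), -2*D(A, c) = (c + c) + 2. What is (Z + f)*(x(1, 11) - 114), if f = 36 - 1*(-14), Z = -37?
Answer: -1482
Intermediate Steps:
f = 50 (f = 36 + 14 = 50)
D(A, c) = -1 - c (D(A, c) = -((c + c) + 2)/2 = -(2*c + 2)/2 = -(2 + 2*c)/2 = -1 - c)
x(X, q) = 0 (x(X, q) = (-1 - 1*(-1))*(q + 0) = (-1 + 1)*q = 0*q = 0)
(Z + f)*(x(1, 11) - 114) = (-37 + 50)*(0 - 114) = 13*(-114) = -1482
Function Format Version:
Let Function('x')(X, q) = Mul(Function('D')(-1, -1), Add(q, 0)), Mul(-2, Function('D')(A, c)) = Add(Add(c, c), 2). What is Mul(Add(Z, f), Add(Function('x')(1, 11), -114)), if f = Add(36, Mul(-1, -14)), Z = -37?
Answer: -1482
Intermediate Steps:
f = 50 (f = Add(36, 14) = 50)
Function('D')(A, c) = Add(-1, Mul(-1, c)) (Function('D')(A, c) = Mul(Rational(-1, 2), Add(Add(c, c), 2)) = Mul(Rational(-1, 2), Add(Mul(2, c), 2)) = Mul(Rational(-1, 2), Add(2, Mul(2, c))) = Add(-1, Mul(-1, c)))
Function('x')(X, q) = 0 (Function('x')(X, q) = Mul(Add(-1, Mul(-1, -1)), Add(q, 0)) = Mul(Add(-1, 1), q) = Mul(0, q) = 0)
Mul(Add(Z, f), Add(Function('x')(1, 11), -114)) = Mul(Add(-37, 50), Add(0, -114)) = Mul(13, -114) = -1482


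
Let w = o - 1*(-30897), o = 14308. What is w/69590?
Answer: 9041/13918 ≈ 0.64959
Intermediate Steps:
w = 45205 (w = 14308 - 1*(-30897) = 14308 + 30897 = 45205)
w/69590 = 45205/69590 = 45205*(1/69590) = 9041/13918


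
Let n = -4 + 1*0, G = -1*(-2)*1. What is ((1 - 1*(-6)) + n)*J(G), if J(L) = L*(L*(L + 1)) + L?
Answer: 42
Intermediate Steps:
G = 2 (G = 2*1 = 2)
J(L) = L + L**2*(1 + L) (J(L) = L*(L*(1 + L)) + L = L**2*(1 + L) + L = L + L**2*(1 + L))
n = -4 (n = -4 + 0 = -4)
((1 - 1*(-6)) + n)*J(G) = ((1 - 1*(-6)) - 4)*(2*(1 + 2 + 2**2)) = ((1 + 6) - 4)*(2*(1 + 2 + 4)) = (7 - 4)*(2*7) = 3*14 = 42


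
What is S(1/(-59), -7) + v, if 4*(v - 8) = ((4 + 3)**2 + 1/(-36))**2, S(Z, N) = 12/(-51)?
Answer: 53523161/88128 ≈ 607.33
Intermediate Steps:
S(Z, N) = -4/17 (S(Z, N) = 12*(-1/51) = -4/17)
v = 3149641/5184 (v = 8 + ((4 + 3)**2 + 1/(-36))**2/4 = 8 + (7**2 - 1/36)**2/4 = 8 + (49 - 1/36)**2/4 = 8 + (1763/36)**2/4 = 8 + (1/4)*(3108169/1296) = 8 + 3108169/5184 = 3149641/5184 ≈ 607.57)
S(1/(-59), -7) + v = -4/17 + 3149641/5184 = 53523161/88128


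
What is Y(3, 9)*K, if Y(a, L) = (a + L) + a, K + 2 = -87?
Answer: -1335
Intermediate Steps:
K = -89 (K = -2 - 87 = -89)
Y(a, L) = L + 2*a (Y(a, L) = (L + a) + a = L + 2*a)
Y(3, 9)*K = (9 + 2*3)*(-89) = (9 + 6)*(-89) = 15*(-89) = -1335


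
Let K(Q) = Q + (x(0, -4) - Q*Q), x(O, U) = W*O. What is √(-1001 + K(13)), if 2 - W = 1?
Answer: I*√1157 ≈ 34.015*I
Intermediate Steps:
W = 1 (W = 2 - 1*1 = 2 - 1 = 1)
x(O, U) = O (x(O, U) = 1*O = O)
K(Q) = Q - Q² (K(Q) = Q + (0 - Q*Q) = Q + (0 - Q²) = Q - Q²)
√(-1001 + K(13)) = √(-1001 + 13*(1 - 1*13)) = √(-1001 + 13*(1 - 13)) = √(-1001 + 13*(-12)) = √(-1001 - 156) = √(-1157) = I*√1157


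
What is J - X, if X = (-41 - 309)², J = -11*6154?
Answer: -190194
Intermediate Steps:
J = -67694
X = 122500 (X = (-350)² = 122500)
J - X = -67694 - 1*122500 = -67694 - 122500 = -190194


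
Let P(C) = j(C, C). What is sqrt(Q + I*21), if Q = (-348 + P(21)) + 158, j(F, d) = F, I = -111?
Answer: 50*I ≈ 50.0*I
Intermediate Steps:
P(C) = C
Q = -169 (Q = (-348 + 21) + 158 = -327 + 158 = -169)
sqrt(Q + I*21) = sqrt(-169 - 111*21) = sqrt(-169 - 2331) = sqrt(-2500) = 50*I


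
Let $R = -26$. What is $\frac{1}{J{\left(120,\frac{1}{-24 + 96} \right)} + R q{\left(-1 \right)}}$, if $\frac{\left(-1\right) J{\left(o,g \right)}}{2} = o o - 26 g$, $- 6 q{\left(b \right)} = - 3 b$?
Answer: $- \frac{18}{518153} \approx -3.4739 \cdot 10^{-5}$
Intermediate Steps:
$q{\left(b \right)} = \frac{b}{2}$ ($q{\left(b \right)} = - \frac{\left(-3\right) b}{6} = \frac{b}{2}$)
$J{\left(o,g \right)} = - 2 o^{2} + 52 g$ ($J{\left(o,g \right)} = - 2 \left(o o - 26 g\right) = - 2 \left(o^{2} - 26 g\right) = - 2 o^{2} + 52 g$)
$\frac{1}{J{\left(120,\frac{1}{-24 + 96} \right)} + R q{\left(-1 \right)}} = \frac{1}{\left(- 2 \cdot 120^{2} + \frac{52}{-24 + 96}\right) - 26 \cdot \frac{1}{2} \left(-1\right)} = \frac{1}{\left(\left(-2\right) 14400 + \frac{52}{72}\right) - -13} = \frac{1}{\left(-28800 + 52 \cdot \frac{1}{72}\right) + 13} = \frac{1}{\left(-28800 + \frac{13}{18}\right) + 13} = \frac{1}{- \frac{518387}{18} + 13} = \frac{1}{- \frac{518153}{18}} = - \frac{18}{518153}$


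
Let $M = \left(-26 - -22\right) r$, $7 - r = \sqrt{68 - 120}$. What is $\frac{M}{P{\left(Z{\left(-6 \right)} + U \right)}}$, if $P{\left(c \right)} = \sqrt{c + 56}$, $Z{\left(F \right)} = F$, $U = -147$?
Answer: $\frac{8 \sqrt{1261}}{97} + \frac{28 i \sqrt{97}}{97} \approx 2.9287 + 2.843 i$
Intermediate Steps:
$r = 7 - 2 i \sqrt{13}$ ($r = 7 - \sqrt{68 - 120} = 7 - \sqrt{-52} = 7 - 2 i \sqrt{13} \approx 7.0 - 7.2111 i$)
$P{\left(c \right)} = \sqrt{56 + c}$
$M = -28 + 8 i \sqrt{13}$ ($M = \left(-26 - -22\right) \left(7 - 2 i \sqrt{13}\right) = \left(-26 + 22\right) \left(7 - 2 i \sqrt{13}\right) = - 4 \left(7 - 2 i \sqrt{13}\right) = -28 + 8 i \sqrt{13} \approx -28.0 + 28.844 i$)
$\frac{M}{P{\left(Z{\left(-6 \right)} + U \right)}} = \frac{-28 + 8 i \sqrt{13}}{\sqrt{56 - 153}} = \frac{-28 + 8 i \sqrt{13}}{\sqrt{-97}} = \frac{-28 + 8 i \sqrt{13}}{i \sqrt{97}} = \left(-28 + 8 i \sqrt{13}\right) \left(- \frac{i \sqrt{97}}{97}\right) = - \frac{i \sqrt{97} \left(-28 + 8 i \sqrt{13}\right)}{97}$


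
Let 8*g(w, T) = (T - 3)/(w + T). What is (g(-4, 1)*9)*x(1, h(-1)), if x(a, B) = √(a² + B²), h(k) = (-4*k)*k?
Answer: 3*√17/4 ≈ 3.0923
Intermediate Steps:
h(k) = -4*k²
g(w, T) = (-3 + T)/(8*(T + w)) (g(w, T) = ((T - 3)/(w + T))/8 = ((-3 + T)/(T + w))/8 = (-3 + T)/(8*(T + w)))
x(a, B) = √(B² + a²)
(g(-4, 1)*9)*x(1, h(-1)) = (((-3 + 1)/(8*(1 - 4)))*9)*√((-4*(-1)²)² + 1²) = (((⅛)*(-2)/(-3))*9)*√((-4*1)² + 1) = (((⅛)*(-⅓)*(-2))*9)*√((-4)² + 1) = ((1/12)*9)*√(16 + 1) = 3*√17/4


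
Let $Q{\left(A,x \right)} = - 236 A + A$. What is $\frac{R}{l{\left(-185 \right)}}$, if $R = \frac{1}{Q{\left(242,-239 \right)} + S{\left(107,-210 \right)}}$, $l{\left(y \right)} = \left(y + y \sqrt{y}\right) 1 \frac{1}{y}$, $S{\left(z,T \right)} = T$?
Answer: $\frac{i}{57080 \left(\sqrt{185} - i\right)} \approx -9.419 \cdot 10^{-8} + 1.2811 \cdot 10^{-6} i$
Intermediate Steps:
$Q{\left(A,x \right)} = - 235 A$
$l{\left(y \right)} = \frac{y + y^{\frac{3}{2}}}{y}$
$R = - \frac{1}{57080}$ ($R = \frac{1}{\left(-235\right) 242 - 210} = \frac{1}{-56870 - 210} = \frac{1}{-57080} = - \frac{1}{57080} \approx -1.7519 \cdot 10^{-5}$)
$\frac{R}{l{\left(-185 \right)}} = - \frac{1}{57080 \left(1 + \sqrt{-185}\right)} = - \frac{1}{57080 \left(1 + i \sqrt{185}\right)}$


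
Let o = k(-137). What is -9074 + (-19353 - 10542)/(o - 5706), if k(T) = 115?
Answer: -50702839/5591 ≈ -9068.7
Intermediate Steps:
o = 115
-9074 + (-19353 - 10542)/(o - 5706) = -9074 + (-19353 - 10542)/(115 - 5706) = -9074 - 29895/(-5591) = -9074 - 29895*(-1/5591) = -9074 + 29895/5591 = -50702839/5591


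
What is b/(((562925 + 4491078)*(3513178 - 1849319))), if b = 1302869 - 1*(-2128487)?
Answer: 3431356/8409148377577 ≈ 4.0805e-7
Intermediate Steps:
b = 3431356 (b = 1302869 + 2128487 = 3431356)
b/(((562925 + 4491078)*(3513178 - 1849319))) = 3431356/(((562925 + 4491078)*(3513178 - 1849319))) = 3431356/((5054003*1663859)) = 3431356/8409148377577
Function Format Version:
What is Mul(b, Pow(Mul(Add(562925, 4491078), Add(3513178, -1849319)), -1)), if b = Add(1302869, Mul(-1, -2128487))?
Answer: Rational(3431356, 8409148377577) ≈ 4.0805e-7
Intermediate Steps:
b = 3431356 (b = Add(1302869, 2128487) = 3431356)
Mul(b, Pow(Mul(Add(562925, 4491078), Add(3513178, -1849319)), -1)) = Mul(3431356, Pow(Mul(Add(562925, 4491078), Add(3513178, -1849319)), -1)) = Mul(3431356, Pow(Mul(5054003, 1663859), -1)) = Mul(3431356, Pow(8409148377577, -1)) = Mul(3431356, Rational(1, 8409148377577)) = Rational(3431356, 8409148377577)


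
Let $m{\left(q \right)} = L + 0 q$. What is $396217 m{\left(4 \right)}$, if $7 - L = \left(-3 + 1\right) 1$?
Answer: $3565953$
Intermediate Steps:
$L = 9$ ($L = 7 - \left(-3 + 1\right) 1 = 7 - \left(-2\right) 1 = 7 - -2 = 7 + 2 = 9$)
$m{\left(q \right)} = 9$ ($m{\left(q \right)} = 9 + 0 q = 9 + 0 = 9$)
$396217 m{\left(4 \right)} = 396217 \cdot 9 = 3565953$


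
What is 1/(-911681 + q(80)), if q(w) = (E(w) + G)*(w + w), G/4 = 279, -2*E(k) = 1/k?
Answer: -1/733122 ≈ -1.3640e-6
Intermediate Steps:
E(k) = -1/(2*k)
G = 1116 (G = 4*279 = 1116)
q(w) = 2*w*(1116 - 1/(2*w)) (q(w) = (-1/(2*w) + 1116)*(w + w) = (1116 - 1/(2*w))*(2*w) = 2*w*(1116 - 1/(2*w)))
1/(-911681 + q(80)) = 1/(-911681 + (-1 + 2232*80)) = 1/(-911681 + (-1 + 178560)) = 1/(-911681 + 178559) = 1/(-733122) = -1/733122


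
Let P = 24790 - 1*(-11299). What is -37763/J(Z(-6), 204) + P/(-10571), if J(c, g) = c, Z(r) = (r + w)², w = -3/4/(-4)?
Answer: -106665409/95139 ≈ -1121.2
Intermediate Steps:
w = 3/16 (w = -3*¼*(-¼) = -¾*(-¼) = 3/16 ≈ 0.18750)
Z(r) = (3/16 + r)² (Z(r) = (r + 3/16)² = (3/16 + r)²)
P = 36089 (P = 24790 + 11299 = 36089)
-37763/J(Z(-6), 204) + P/(-10571) = -37763*256/(3 + 16*(-6))² + 36089/(-10571) = -37763*256/(3 - 96)² + 36089*(-1/10571) = -37763/((1/256)*(-93)²) - 36089/10571 = -37763/((1/256)*8649) - 36089/10571 = -37763/8649/256 - 36089/10571 = -37763*256/8649 - 36089/10571 = -9667328/8649 - 36089/10571 = -106665409/95139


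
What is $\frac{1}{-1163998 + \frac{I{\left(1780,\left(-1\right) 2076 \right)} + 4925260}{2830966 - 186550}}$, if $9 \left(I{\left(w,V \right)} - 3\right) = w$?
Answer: $- \frac{23799744}{27702810087365} \approx -8.5911 \cdot 10^{-7}$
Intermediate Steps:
$I{\left(w,V \right)} = 3 + \frac{w}{9}$
$\frac{1}{-1163998 + \frac{I{\left(1780,\left(-1\right) 2076 \right)} + 4925260}{2830966 - 186550}} = \frac{1}{-1163998 + \frac{\left(3 + \frac{1}{9} \cdot 1780\right) + 4925260}{2830966 - 186550}} = \frac{1}{-1163998 + \frac{\left(3 + \frac{1780}{9}\right) + 4925260}{2644416}} = \frac{1}{-1163998 + \left(\frac{1807}{9} + 4925260\right) \frac{1}{2644416}} = \frac{1}{-1163998 + \frac{44329147}{9} \cdot \frac{1}{2644416}} = \frac{1}{-1163998 + \frac{44329147}{23799744}} = \frac{1}{- \frac{27702810087365}{23799744}} = - \frac{23799744}{27702810087365}$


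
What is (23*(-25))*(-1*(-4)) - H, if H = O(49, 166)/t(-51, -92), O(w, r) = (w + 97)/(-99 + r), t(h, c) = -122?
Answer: -9400027/4087 ≈ -2300.0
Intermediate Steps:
O(w, r) = (97 + w)/(-99 + r)
H = -73/4087 (H = ((97 + 49)/(-99 + 166))/(-122) = (146/67)*(-1/122) = -73/4087 ≈ -0.017862)
(23*(-25))*(-1*(-4)) - H = (23*(-25))*(-1*(-4)) - 1*(-73/4087) = -575*4 + 73/4087 = -2300 + 73/4087 = -9400027/4087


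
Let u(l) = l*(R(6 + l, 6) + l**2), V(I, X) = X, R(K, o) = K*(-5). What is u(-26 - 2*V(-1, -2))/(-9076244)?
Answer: 3102/2269061 ≈ 0.0013671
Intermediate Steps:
R(K, o) = -5*K
u(l) = l*(-30 + l**2 - 5*l) (u(l) = l*(-5*(6 + l) + l**2) = l*((-30 - 5*l) + l**2) = l*(-30 + l**2 - 5*l))
u(-26 - 2*V(-1, -2))/(-9076244) = ((-26 - 2*(-2))*(-30 + (-26 - 2*(-2))**2 - 5*(-26 - 2*(-2))))/(-9076244) = ((-26 + 4)*(-30 + (-26 + 4)**2 - 5*(-26 + 4)))*(-1/9076244) = -22*(-30 + (-22)**2 - 5*(-22))*(-1/9076244) = -22*(-30 + 484 + 110)*(-1/9076244) = -22*564*(-1/9076244) = -12408*(-1/9076244) = 3102/2269061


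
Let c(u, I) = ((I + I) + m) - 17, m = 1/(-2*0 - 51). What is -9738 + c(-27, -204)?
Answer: -518314/51 ≈ -10163.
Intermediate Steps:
m = -1/51 (m = 1/(0 - 51) = 1/(-51) = -1/51 ≈ -0.019608)
c(u, I) = -868/51 + 2*I (c(u, I) = ((I + I) - 1/51) - 17 = (2*I - 1/51) - 17 = (-1/51 + 2*I) - 17 = -868/51 + 2*I)
-9738 + c(-27, -204) = -9738 + (-868/51 + 2*(-204)) = -9738 + (-868/51 - 408) = -9738 - 21676/51 = -518314/51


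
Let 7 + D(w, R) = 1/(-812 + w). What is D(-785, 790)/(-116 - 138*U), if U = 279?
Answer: 5590/30836473 ≈ 0.00018128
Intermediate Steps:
D(w, R) = -7 + 1/(-812 + w)
D(-785, 790)/(-116 - 138*U) = ((5685 - 7*(-785))/(-812 - 785))/(-116 - 138*279) = ((5685 + 5495)/(-1597))/(-116 - 38502) = -1/1597*11180/(-38618) = -11180/1597*(-1/38618) = 5590/30836473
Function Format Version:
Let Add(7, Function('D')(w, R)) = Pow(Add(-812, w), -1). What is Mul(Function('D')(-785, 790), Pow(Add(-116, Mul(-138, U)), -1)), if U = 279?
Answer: Rational(5590, 30836473) ≈ 0.00018128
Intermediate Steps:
Function('D')(w, R) = Add(-7, Pow(Add(-812, w), -1))
Mul(Function('D')(-785, 790), Pow(Add(-116, Mul(-138, U)), -1)) = Mul(Mul(Pow(Add(-812, -785), -1), Add(5685, Mul(-7, -785))), Pow(Add(-116, Mul(-138, 279)), -1)) = Mul(Mul(Pow(-1597, -1), Add(5685, 5495)), Pow(Add(-116, -38502), -1)) = Mul(Mul(Rational(-1, 1597), 11180), Pow(-38618, -1)) = Mul(Rational(-11180, 1597), Rational(-1, 38618)) = Rational(5590, 30836473)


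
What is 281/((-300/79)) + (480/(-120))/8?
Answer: -22349/300 ≈ -74.497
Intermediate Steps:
281/((-300/79)) + (480/(-120))/8 = 281/((-300*1/79)) + (480*(-1/120))*(⅛) = 281/(-300/79) - 4*⅛ = 281*(-79/300) - ½ = -22199/300 - ½ = -22349/300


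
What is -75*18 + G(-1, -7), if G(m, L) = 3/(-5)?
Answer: -6753/5 ≈ -1350.6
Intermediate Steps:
G(m, L) = -⅗ (G(m, L) = 3*(-⅕) = -⅗)
-75*18 + G(-1, -7) = -75*18 - ⅗ = -1350 - ⅗ = -6753/5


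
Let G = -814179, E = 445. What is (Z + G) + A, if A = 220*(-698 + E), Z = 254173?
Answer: -615666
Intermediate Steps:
A = -55660 (A = 220*(-698 + 445) = 220*(-253) = -55660)
(Z + G) + A = (254173 - 814179) - 55660 = -560006 - 55660 = -615666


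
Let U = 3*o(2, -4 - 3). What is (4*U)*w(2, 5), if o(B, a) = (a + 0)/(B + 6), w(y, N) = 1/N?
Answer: -21/10 ≈ -2.1000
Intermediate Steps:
o(B, a) = a/(6 + B)
U = -21/8 (U = 3*((-4 - 3)/(6 + 2)) = 3*(-7/8) = -21/8 ≈ -2.6250)
(4*U)*w(2, 5) = (4*(-21/8))/5 = -21/2*1/5 = -21/10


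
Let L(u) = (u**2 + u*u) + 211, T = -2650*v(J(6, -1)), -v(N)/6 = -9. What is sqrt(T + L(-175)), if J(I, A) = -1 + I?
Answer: 3*I*sqrt(9071) ≈ 285.73*I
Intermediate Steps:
v(N) = 54 (v(N) = -6*(-9) = 54)
T = -143100 (T = -2650*54 = -143100)
L(u) = 211 + 2*u**2 (L(u) = (u**2 + u**2) + 211 = 2*u**2 + 211 = 211 + 2*u**2)
sqrt(T + L(-175)) = sqrt(-143100 + (211 + 2*(-175)**2)) = sqrt(-143100 + (211 + 2*30625)) = sqrt(-143100 + (211 + 61250)) = sqrt(-143100 + 61461) = sqrt(-81639) = 3*I*sqrt(9071)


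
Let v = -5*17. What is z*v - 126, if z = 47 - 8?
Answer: -3441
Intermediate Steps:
v = -85
z = 39
z*v - 126 = 39*(-85) - 126 = -3315 - 126 = -3441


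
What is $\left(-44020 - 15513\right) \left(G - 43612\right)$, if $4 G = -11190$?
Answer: $\frac{5525793527}{2} \approx 2.7629 \cdot 10^{9}$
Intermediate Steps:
$G = - \frac{5595}{2}$ ($G = \frac{1}{4} \left(-11190\right) = - \frac{5595}{2} \approx -2797.5$)
$\left(-44020 - 15513\right) \left(G - 43612\right) = \left(-44020 - 15513\right) \left(- \frac{5595}{2} - 43612\right) = \left(-59533\right) \left(- \frac{92819}{2}\right) = \frac{5525793527}{2}$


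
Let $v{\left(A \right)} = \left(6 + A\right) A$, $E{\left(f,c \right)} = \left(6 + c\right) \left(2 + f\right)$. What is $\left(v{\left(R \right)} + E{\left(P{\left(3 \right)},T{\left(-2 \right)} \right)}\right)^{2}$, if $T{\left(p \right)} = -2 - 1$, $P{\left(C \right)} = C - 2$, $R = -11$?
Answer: $4096$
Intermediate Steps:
$P{\left(C \right)} = -2 + C$ ($P{\left(C \right)} = C - 2 = -2 + C$)
$T{\left(p \right)} = -3$
$E{\left(f,c \right)} = \left(2 + f\right) \left(6 + c\right)$
$v{\left(A \right)} = A \left(6 + A\right)$
$\left(v{\left(R \right)} + E{\left(P{\left(3 \right)},T{\left(-2 \right)} \right)}\right)^{2} = \left(- 11 \left(6 - 11\right) + \left(12 + 2 \left(-3\right) + 6 \left(-2 + 3\right) - 3 \left(-2 + 3\right)\right)\right)^{2} = \left(\left(-11\right) \left(-5\right) + \left(12 - 6 + 6 \cdot 1 - 3\right)\right)^{2} = \left(55 + \left(12 - 6 + 6 - 3\right)\right)^{2} = \left(55 + 9\right)^{2} = 64^{2} = 4096$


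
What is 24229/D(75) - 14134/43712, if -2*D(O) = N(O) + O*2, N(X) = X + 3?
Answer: -265177331/1245792 ≈ -212.86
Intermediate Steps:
N(X) = 3 + X
D(O) = -3/2 - 3*O/2 (D(O) = -((3 + O) + O*2)/2 = -((3 + O) + 2*O)/2 = -(3 + 3*O)/2 = -3/2 - 3*O/2)
24229/D(75) - 14134/43712 = 24229/(-3/2 - 3/2*75) - 14134/43712 = 24229/(-3/2 - 225/2) - 14134*1/43712 = 24229/(-114) - 7067/21856 = 24229*(-1/114) - 7067/21856 = -24229/114 - 7067/21856 = -265177331/1245792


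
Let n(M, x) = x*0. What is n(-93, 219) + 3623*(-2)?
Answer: -7246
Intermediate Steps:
n(M, x) = 0
n(-93, 219) + 3623*(-2) = 0 + 3623*(-2) = 0 - 7246 = -7246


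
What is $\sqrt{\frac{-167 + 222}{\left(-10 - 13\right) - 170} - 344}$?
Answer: $\frac{3 i \sqrt{1424919}}{193} \approx 18.555 i$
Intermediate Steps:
$\sqrt{\frac{-167 + 222}{\left(-10 - 13\right) - 170} - 344} = \sqrt{\frac{55}{-23 - 170} - 344} = \sqrt{\frac{55}{-193} - 344} = \sqrt{55 \left(- \frac{1}{193}\right) - 344} = \sqrt{- \frac{55}{193} - 344} = \sqrt{- \frac{66447}{193}} = \frac{3 i \sqrt{1424919}}{193}$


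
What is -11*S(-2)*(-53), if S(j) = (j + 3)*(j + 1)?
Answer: -583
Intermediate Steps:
S(j) = (1 + j)*(3 + j) (S(j) = (3 + j)*(1 + j) = (1 + j)*(3 + j))
-11*S(-2)*(-53) = -11*(3 + (-2)**2 + 4*(-2))*(-53) = -11*(3 + 4 - 8)*(-53) = -11*(-1)*(-53) = 11*(-53) = -583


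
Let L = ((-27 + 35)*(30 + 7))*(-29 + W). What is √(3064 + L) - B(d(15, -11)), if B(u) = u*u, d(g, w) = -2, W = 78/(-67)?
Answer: -4 + 4*I*√1645386/67 ≈ -4.0 + 76.581*I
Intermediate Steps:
W = -78/67 (W = 78*(-1/67) = -78/67 ≈ -1.1642)
L = -598216/67 (L = ((-27 + 35)*(30 + 7))*(-29 - 78/67) = (8*37)*(-2021/67) = 296*(-2021/67) = -598216/67 ≈ -8928.6)
B(u) = u²
√(3064 + L) - B(d(15, -11)) = √(3064 - 598216/67) - 1*(-2)² = √(-392928/67) - 1*4 = 4*I*√1645386/67 - 4 = -4 + 4*I*√1645386/67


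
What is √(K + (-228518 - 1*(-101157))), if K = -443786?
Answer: I*√571147 ≈ 755.74*I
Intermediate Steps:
√(K + (-228518 - 1*(-101157))) = √(-443786 + (-228518 - 1*(-101157))) = √(-443786 + (-228518 + 101157)) = √(-443786 - 127361) = √(-571147) = I*√571147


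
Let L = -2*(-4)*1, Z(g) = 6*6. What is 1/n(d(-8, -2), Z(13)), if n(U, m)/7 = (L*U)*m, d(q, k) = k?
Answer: -1/4032 ≈ -0.00024802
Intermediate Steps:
Z(g) = 36
L = 8 (L = 8*1 = 8)
n(U, m) = 56*U*m (n(U, m) = 7*((8*U)*m) = 7*(8*U*m) = 56*U*m)
1/n(d(-8, -2), Z(13)) = 1/(56*(-2)*36) = 1/(-4032) = -1/4032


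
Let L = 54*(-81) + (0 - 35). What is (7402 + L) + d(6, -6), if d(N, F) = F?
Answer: 2987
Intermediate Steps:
L = -4409 (L = -4374 - 35 = -4409)
(7402 + L) + d(6, -6) = (7402 - 4409) - 6 = 2993 - 6 = 2987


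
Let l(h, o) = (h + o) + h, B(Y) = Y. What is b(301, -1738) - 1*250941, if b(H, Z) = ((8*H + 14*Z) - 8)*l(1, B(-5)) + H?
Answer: -184844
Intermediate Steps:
l(h, o) = o + 2*h
b(H, Z) = 24 - 42*Z - 23*H (b(H, Z) = ((8*H + 14*Z) - 8)*(-5 + 2*1) + H = (-8 + 8*H + 14*Z)*(-5 + 2) + H = (-8 + 8*H + 14*Z)*(-3) + H = (24 - 42*Z - 24*H) + H = 24 - 42*Z - 23*H)
b(301, -1738) - 1*250941 = (24 - 42*(-1738) - 23*301) - 1*250941 = (24 + 72996 - 6923) - 250941 = 66097 - 250941 = -184844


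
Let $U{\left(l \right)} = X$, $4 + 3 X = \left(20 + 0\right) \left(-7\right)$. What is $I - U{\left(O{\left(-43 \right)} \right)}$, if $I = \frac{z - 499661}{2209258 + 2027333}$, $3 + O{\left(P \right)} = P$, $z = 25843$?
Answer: $\frac{202882550}{4236591} \approx 47.888$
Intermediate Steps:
$O{\left(P \right)} = -3 + P$
$I = - \frac{473818}{4236591}$ ($I = \frac{25843 - 499661}{2209258 + 2027333} = - \frac{473818}{4236591} \approx -0.11184$)
$X = -48$ ($X = - \frac{4}{3} + \frac{\left(20 + 0\right) \left(-7\right)}{3} = - \frac{4}{3} + \frac{20 \left(-7\right)}{3} = - \frac{4}{3} + \frac{1}{3} \left(-140\right) = - \frac{4}{3} - \frac{140}{3} = -48$)
$U{\left(l \right)} = -48$
$I - U{\left(O{\left(-43 \right)} \right)} = - \frac{473818}{4236591} - -48 = - \frac{473818}{4236591} + 48 = \frac{202882550}{4236591}$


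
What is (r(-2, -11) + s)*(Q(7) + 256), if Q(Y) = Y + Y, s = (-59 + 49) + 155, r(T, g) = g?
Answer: 36180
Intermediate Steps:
s = 145 (s = -10 + 155 = 145)
Q(Y) = 2*Y
(r(-2, -11) + s)*(Q(7) + 256) = (-11 + 145)*(2*7 + 256) = 134*(14 + 256) = 134*270 = 36180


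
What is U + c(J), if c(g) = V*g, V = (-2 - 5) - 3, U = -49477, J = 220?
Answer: -51677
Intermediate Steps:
V = -10 (V = -7 - 3 = -10)
c(g) = -10*g
U + c(J) = -49477 - 10*220 = -49477 - 2200 = -51677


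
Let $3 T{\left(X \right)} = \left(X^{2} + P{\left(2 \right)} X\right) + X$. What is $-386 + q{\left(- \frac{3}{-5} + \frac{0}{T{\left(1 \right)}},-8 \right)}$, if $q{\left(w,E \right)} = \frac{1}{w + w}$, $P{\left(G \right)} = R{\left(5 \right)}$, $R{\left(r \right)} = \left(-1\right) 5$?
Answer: $- \frac{2311}{6} \approx -385.17$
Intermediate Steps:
$R{\left(r \right)} = -5$
$P{\left(G \right)} = -5$
$T{\left(X \right)} = - \frac{4 X}{3} + \frac{X^{2}}{3}$ ($T{\left(X \right)} = \frac{\left(X^{2} - 5 X\right) + X}{3} = \frac{X^{2} - 4 X}{3} = - \frac{4 X}{3} + \frac{X^{2}}{3}$)
$q{\left(w,E \right)} = \frac{1}{2 w}$
$-386 + q{\left(- \frac{3}{-5} + \frac{0}{T{\left(1 \right)}},-8 \right)} = -386 + \frac{1}{2 \left(- \frac{3}{-5} + \frac{0}{\frac{1}{3} \cdot 1 \left(-4 + 1\right)}\right)} = -386 + \frac{1}{2 \left(\left(-3\right) \left(- \frac{1}{5}\right) + \frac{0}{\frac{1}{3} \cdot 1 \left(-3\right)}\right)} = -386 + \frac{1}{2 \left(\frac{3}{5} + \frac{0}{-1}\right)} = -386 + \frac{1}{2 \left(\frac{3}{5} + 0 \left(-1\right)\right)} = -386 + \frac{1}{2 \left(\frac{3}{5} + 0\right)} = -386 + \frac{1}{2 \cdot \frac{3}{5}} = -386 + \frac{1}{2} \cdot \frac{5}{3} = -386 + \frac{5}{6} = - \frac{2311}{6}$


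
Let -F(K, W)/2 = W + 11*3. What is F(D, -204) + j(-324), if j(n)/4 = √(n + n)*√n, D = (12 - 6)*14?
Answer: 342 - 1296*√2 ≈ -1490.8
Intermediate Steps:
D = 84 (D = 6*14 = 84)
F(K, W) = -66 - 2*W (F(K, W) = -2*(W + 11*3) = -2*(W + 33) = -2*(33 + W) = -66 - 2*W)
j(n) = 4*n*√2 (j(n) = 4*(√(n + n)*√n) = 4*(√(2*n)*√n) = 4*((√2*√n)*√n) = 4*(n*√2) = 4*n*√2)
F(D, -204) + j(-324) = (-66 - 2*(-204)) + 4*(-324)*√2 = (-66 + 408) - 1296*√2 = 342 - 1296*√2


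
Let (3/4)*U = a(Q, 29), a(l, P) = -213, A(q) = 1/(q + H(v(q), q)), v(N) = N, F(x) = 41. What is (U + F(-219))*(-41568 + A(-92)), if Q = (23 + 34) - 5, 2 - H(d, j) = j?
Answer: 20201805/2 ≈ 1.0101e+7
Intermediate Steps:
H(d, j) = 2 - j
Q = 52 (Q = 57 - 5 = 52)
A(q) = ½ (A(q) = 1/(q + (2 - q)) = 1/2 = ½)
U = -284 (U = (4/3)*(-213) = -284)
(U + F(-219))*(-41568 + A(-92)) = (-284 + 41)*(-41568 + ½) = -243*(-83135/2) = 20201805/2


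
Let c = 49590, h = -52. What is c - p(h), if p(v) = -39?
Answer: 49629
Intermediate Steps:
c - p(h) = 49590 - 1*(-39) = 49590 + 39 = 49629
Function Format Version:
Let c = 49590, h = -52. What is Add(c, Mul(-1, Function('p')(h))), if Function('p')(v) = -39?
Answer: 49629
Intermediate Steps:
Add(c, Mul(-1, Function('p')(h))) = Add(49590, Mul(-1, -39)) = Add(49590, 39) = 49629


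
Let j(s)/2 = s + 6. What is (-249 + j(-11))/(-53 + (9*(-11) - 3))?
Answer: 259/155 ≈ 1.6710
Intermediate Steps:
j(s) = 12 + 2*s (j(s) = 2*(s + 6) = 2*(6 + s) = 12 + 2*s)
(-249 + j(-11))/(-53 + (9*(-11) - 3)) = (-249 + (12 + 2*(-11)))/(-53 + (9*(-11) - 3)) = (-249 + (12 - 22))/(-53 + (-99 - 3)) = (-249 - 10)/(-53 - 102) = -259/(-155) = -259*(-1/155) = 259/155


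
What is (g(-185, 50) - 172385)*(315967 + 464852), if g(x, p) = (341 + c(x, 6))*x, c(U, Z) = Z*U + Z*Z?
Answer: -28718522820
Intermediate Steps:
c(U, Z) = Z² + U*Z (c(U, Z) = U*Z + Z² = Z² + U*Z)
g(x, p) = x*(377 + 6*x) (g(x, p) = (341 + 6*(x + 6))*x = (341 + 6*(6 + x))*x = (341 + (36 + 6*x))*x = (377 + 6*x)*x = x*(377 + 6*x))
(g(-185, 50) - 172385)*(315967 + 464852) = (-185*(377 + 6*(-185)) - 172385)*(315967 + 464852) = (-185*(377 - 1110) - 172385)*780819 = (-185*(-733) - 172385)*780819 = (135605 - 172385)*780819 = -36780*780819 = -28718522820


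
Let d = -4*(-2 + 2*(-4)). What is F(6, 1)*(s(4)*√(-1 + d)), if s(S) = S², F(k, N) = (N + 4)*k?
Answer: 480*√39 ≈ 2997.6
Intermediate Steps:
F(k, N) = k*(4 + N) (F(k, N) = (4 + N)*k = k*(4 + N))
d = 40 (d = -4*(-2 - 8) = -4*(-10) = 40)
F(6, 1)*(s(4)*√(-1 + d)) = (6*(4 + 1))*(4²*√(-1 + 40)) = (6*5)*(16*√39) = 30*(16*√39) = 480*√39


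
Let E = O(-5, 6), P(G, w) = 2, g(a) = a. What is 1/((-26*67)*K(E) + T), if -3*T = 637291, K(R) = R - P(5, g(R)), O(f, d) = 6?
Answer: -3/658195 ≈ -4.5579e-6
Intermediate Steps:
E = 6
K(R) = -2 + R (K(R) = R - 1*2 = R - 2 = -2 + R)
T = -637291/3 (T = -1/3*637291 = -637291/3 ≈ -2.1243e+5)
1/((-26*67)*K(E) + T) = 1/((-26*67)*(-2 + 6) - 637291/3) = 1/(-1742*4 - 637291/3) = 1/(-6968 - 637291/3) = 1/(-658195/3) = -3/658195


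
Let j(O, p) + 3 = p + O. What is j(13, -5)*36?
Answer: 180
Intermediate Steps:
j(O, p) = -3 + O + p (j(O, p) = -3 + (p + O) = -3 + (O + p) = -3 + O + p)
j(13, -5)*36 = (-3 + 13 - 5)*36 = 5*36 = 180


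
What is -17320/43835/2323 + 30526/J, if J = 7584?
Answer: 310829169395/77226889872 ≈ 4.0249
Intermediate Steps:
-17320/43835/2323 + 30526/J = -17320/43835/2323 + 30526/7584 = -17320*1/43835*(1/2323) + 30526*(1/7584) = -3464/8767*1/2323 + 15263/3792 = -3464/20365741 + 15263/3792 = 310829169395/77226889872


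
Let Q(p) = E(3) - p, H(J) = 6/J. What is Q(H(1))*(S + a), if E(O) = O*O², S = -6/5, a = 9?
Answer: 819/5 ≈ 163.80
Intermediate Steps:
S = -6/5 (S = -6*⅕ = -6/5 ≈ -1.2000)
E(O) = O³
Q(p) = 27 - p (Q(p) = 3³ - p = 27 - p)
Q(H(1))*(S + a) = (27 - 6/1)*(-6/5 + 9) = (27 - 6)*(39/5) = 21*(39/5) = 819/5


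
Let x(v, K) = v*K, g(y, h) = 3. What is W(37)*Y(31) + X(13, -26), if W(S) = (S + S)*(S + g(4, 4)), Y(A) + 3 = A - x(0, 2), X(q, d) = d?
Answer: 82854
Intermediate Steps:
x(v, K) = K*v
Y(A) = -3 + A (Y(A) = -3 + (A - 2*0) = -3 + (A - 1*0) = -3 + (A + 0) = -3 + A)
W(S) = 2*S*(3 + S) (W(S) = (S + S)*(S + 3) = (2*S)*(3 + S) = 2*S*(3 + S))
W(37)*Y(31) + X(13, -26) = (2*37*(3 + 37))*(-3 + 31) - 26 = (2*37*40)*28 - 26 = 2960*28 - 26 = 82880 - 26 = 82854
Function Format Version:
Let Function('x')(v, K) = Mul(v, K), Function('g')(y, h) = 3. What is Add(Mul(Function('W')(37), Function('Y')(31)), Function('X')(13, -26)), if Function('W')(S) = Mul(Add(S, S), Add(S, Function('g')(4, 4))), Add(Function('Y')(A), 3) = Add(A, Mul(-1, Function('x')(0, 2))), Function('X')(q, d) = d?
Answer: 82854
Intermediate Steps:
Function('x')(v, K) = Mul(K, v)
Function('Y')(A) = Add(-3, A) (Function('Y')(A) = Add(-3, Add(A, Mul(-1, Mul(2, 0)))) = Add(-3, Add(A, Mul(-1, 0))) = Add(-3, Add(A, 0)) = Add(-3, A))
Function('W')(S) = Mul(2, S, Add(3, S)) (Function('W')(S) = Mul(Add(S, S), Add(S, 3)) = Mul(Mul(2, S), Add(3, S)) = Mul(2, S, Add(3, S)))
Add(Mul(Function('W')(37), Function('Y')(31)), Function('X')(13, -26)) = Add(Mul(Mul(2, 37, Add(3, 37)), Add(-3, 31)), -26) = Add(Mul(Mul(2, 37, 40), 28), -26) = Add(Mul(2960, 28), -26) = Add(82880, -26) = 82854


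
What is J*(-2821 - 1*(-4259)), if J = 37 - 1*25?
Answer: 17256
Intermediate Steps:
J = 12 (J = 37 - 25 = 12)
J*(-2821 - 1*(-4259)) = 12*(-2821 - 1*(-4259)) = 12*(-2821 + 4259) = 12*1438 = 17256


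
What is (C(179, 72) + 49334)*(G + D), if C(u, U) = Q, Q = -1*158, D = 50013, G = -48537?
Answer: 72583776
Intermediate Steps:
Q = -158
C(u, U) = -158
(C(179, 72) + 49334)*(G + D) = (-158 + 49334)*(-48537 + 50013) = 49176*1476 = 72583776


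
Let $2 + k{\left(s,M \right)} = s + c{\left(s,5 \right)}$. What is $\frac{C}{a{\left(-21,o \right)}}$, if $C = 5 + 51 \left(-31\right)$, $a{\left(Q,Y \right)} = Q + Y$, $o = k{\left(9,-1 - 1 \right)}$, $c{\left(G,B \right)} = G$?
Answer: $\frac{1576}{5} \approx 315.2$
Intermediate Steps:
$k{\left(s,M \right)} = -2 + 2 s$ ($k{\left(s,M \right)} = -2 + \left(s + s\right) = -2 + 2 s$)
$o = 16$ ($o = -2 + 2 \cdot 9 = -2 + 18 = 16$)
$C = -1576$ ($C = 5 - 1581 = -1576$)
$\frac{C}{a{\left(-21,o \right)}} = - \frac{1576}{-21 + 16} = - \frac{1576}{-5} = \left(-1576\right) \left(- \frac{1}{5}\right) = \frac{1576}{5}$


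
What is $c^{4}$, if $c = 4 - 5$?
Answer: $1$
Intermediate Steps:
$c = -1$ ($c = 4 - 5 = -1$)
$c^{4} = \left(-1\right)^{4} = 1$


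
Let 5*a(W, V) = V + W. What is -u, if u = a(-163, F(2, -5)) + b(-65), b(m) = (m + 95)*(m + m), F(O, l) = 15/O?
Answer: 39311/10 ≈ 3931.1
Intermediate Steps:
a(W, V) = V/5 + W/5 (a(W, V) = (V + W)/5 = V/5 + W/5)
b(m) = 2*m*(95 + m) (b(m) = (95 + m)*(2*m) = 2*m*(95 + m))
u = -39311/10 (u = ((15/2)/5 + (⅕)*(-163)) + 2*(-65)*(95 - 65) = ((15*(½))/5 - 163/5) + 2*(-65)*30 = ((⅕)*(15/2) - 163/5) - 3900 = (3/2 - 163/5) - 3900 = -311/10 - 3900 = -39311/10 ≈ -3931.1)
-u = -1*(-39311/10) = 39311/10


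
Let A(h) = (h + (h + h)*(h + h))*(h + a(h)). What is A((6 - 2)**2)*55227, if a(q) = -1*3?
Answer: 746669040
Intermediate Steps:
a(q) = -3
A(h) = (-3 + h)*(h + 4*h**2) (A(h) = (h + (h + h)*(h + h))*(h - 3) = (h + (2*h)*(2*h))*(-3 + h) = (h + 4*h**2)*(-3 + h) = (-3 + h)*(h + 4*h**2))
A((6 - 2)**2)*55227 = ((6 - 2)**2*(-3 - 11*(6 - 2)**2 + 4*((6 - 2)**2)**2))*55227 = (4**2*(-3 - 11*4**2 + 4*(4**2)**2))*55227 = (16*(-3 - 11*16 + 4*16**2))*55227 = (16*(-3 - 176 + 4*256))*55227 = (16*(-3 - 176 + 1024))*55227 = (16*845)*55227 = 13520*55227 = 746669040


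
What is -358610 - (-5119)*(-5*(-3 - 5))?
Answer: -153850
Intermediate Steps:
-358610 - (-5119)*(-5*(-3 - 5)) = -358610 - (-5119)*(-5*(-8)) = -358610 - (-5119)*40 = -358610 - 1*(-204760) = -358610 + 204760 = -153850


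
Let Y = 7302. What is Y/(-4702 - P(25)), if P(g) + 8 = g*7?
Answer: -2434/1623 ≈ -1.4997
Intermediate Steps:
P(g) = -8 + 7*g (P(g) = -8 + g*7 = -8 + 7*g)
Y/(-4702 - P(25)) = 7302/(-4702 - (-8 + 7*25)) = 7302/(-4702 - (-8 + 175)) = 7302/(-4702 - 1*167) = 7302/(-4702 - 167) = 7302/(-4869) = 7302*(-1/4869) = -2434/1623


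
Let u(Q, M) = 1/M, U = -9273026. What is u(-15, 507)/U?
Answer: -1/4701424182 ≈ -2.1270e-10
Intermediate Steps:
u(-15, 507)/U = 1/(507*(-9273026)) = (1/507)*(-1/9273026) = -1/4701424182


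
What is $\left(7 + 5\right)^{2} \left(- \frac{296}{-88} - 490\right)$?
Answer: $- \frac{770832}{11} \approx -70076.0$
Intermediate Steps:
$\left(7 + 5\right)^{2} \left(- \frac{296}{-88} - 490\right) = 12^{2} \left(\left(-296\right) \left(- \frac{1}{88}\right) - 490\right) = 144 \left(\frac{37}{11} - 490\right) = 144 \left(- \frac{5353}{11}\right) = - \frac{770832}{11}$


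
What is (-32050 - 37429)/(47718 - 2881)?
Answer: -69479/44837 ≈ -1.5496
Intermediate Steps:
(-32050 - 37429)/(47718 - 2881) = -69479/44837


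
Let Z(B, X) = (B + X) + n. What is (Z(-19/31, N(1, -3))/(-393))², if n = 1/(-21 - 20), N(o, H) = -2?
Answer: 11235904/249503247009 ≈ 4.5033e-5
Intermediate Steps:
n = -1/41 (n = 1/(-41) = -1/41 ≈ -0.024390)
Z(B, X) = -1/41 + B + X (Z(B, X) = (B + X) - 1/41 = -1/41 + B + X)
(Z(-19/31, N(1, -3))/(-393))² = ((-1/41 - 19/31 - 2)/(-393))² = ((-1/41 - 19*1/31 - 2)*(-1/393))² = ((-1/41 - 19/31 - 2)*(-1/393))² = (-3352/1271*(-1/393))² = (3352/499503)² = 11235904/249503247009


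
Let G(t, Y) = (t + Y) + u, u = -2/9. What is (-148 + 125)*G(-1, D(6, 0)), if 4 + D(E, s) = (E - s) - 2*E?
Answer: 2323/9 ≈ 258.11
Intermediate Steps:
D(E, s) = -4 - E - s (D(E, s) = -4 + ((E - s) - 2*E) = -4 + (-E - s) = -4 - E - s)
u = -2/9 (u = -2*1/9 = -2/9 ≈ -0.22222)
G(t, Y) = -2/9 + Y + t (G(t, Y) = (t + Y) - 2/9 = (Y + t) - 2/9 = -2/9 + Y + t)
(-148 + 125)*G(-1, D(6, 0)) = (-148 + 125)*(-2/9 + (-4 - 1*6 - 1*0) - 1) = -23*(-2/9 + (-4 - 6 + 0) - 1) = -23*(-2/9 - 10 - 1) = -23*(-101/9) = 2323/9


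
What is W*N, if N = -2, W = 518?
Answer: -1036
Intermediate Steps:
W*N = 518*(-2) = -1036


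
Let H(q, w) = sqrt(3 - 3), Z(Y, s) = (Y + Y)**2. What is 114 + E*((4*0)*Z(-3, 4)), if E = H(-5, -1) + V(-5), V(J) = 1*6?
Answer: 114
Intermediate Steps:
Z(Y, s) = 4*Y**2 (Z(Y, s) = (2*Y)**2 = 4*Y**2)
V(J) = 6
H(q, w) = 0 (H(q, w) = sqrt(0) = 0)
E = 6 (E = 0 + 6 = 6)
114 + E*((4*0)*Z(-3, 4)) = 114 + 6*((4*0)*(4*(-3)**2)) = 114 + 6*(0*(4*9)) = 114 + 6*(0*36) = 114 + 6*0 = 114 + 0 = 114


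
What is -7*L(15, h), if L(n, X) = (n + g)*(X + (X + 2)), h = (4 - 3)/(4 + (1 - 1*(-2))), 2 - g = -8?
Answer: -400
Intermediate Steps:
g = 10 (g = 2 - 1*(-8) = 2 + 8 = 10)
h = 1/7 (h = 1/(4 + (1 + 2)) = 1/(4 + 3) = 1/7 ≈ 0.14286)
L(n, X) = (2 + 2*X)*(10 + n) (L(n, X) = (n + 10)*(X + (X + 2)) = (10 + n)*(X + (2 + X)) = (10 + n)*(2 + 2*X) = (2 + 2*X)*(10 + n))
-7*L(15, h) = -7*(20 + 2*15 + 20*(1/7) + 2*(1/7)*15) = -7*(20 + 30 + 20/7 + 30/7) = -7*400/7 = -400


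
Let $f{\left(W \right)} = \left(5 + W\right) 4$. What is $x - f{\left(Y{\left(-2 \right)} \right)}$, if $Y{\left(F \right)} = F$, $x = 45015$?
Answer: $45003$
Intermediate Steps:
$f{\left(W \right)} = 20 + 4 W$
$x - f{\left(Y{\left(-2 \right)} \right)} = 45015 - \left(20 + 4 \left(-2\right)\right) = 45015 - \left(20 - 8\right) = 45015 - 12 = 45003$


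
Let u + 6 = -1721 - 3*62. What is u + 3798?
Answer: 1885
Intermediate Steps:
u = -1913 (u = -6 + (-1721 - 3*62) = -6 + (-1721 - 1*186) = -6 + (-1721 - 186) = -6 - 1907 = -1913)
u + 3798 = -1913 + 3798 = 1885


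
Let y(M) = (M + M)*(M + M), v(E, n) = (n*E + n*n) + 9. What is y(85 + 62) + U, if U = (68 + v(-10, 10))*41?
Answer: 89593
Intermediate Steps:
v(E, n) = 9 + n² + E*n (v(E, n) = (E*n + n²) + 9 = (n² + E*n) + 9 = 9 + n² + E*n)
y(M) = 4*M² (y(M) = (2*M)*(2*M) = 4*M²)
U = 3157 (U = (68 + (9 + 10² - 10*10))*41 = (68 + (9 + 100 - 100))*41 = (68 + 9)*41 = 77*41 = 3157)
y(85 + 62) + U = 4*(85 + 62)² + 3157 = 4*147² + 3157 = 4*21609 + 3157 = 86436 + 3157 = 89593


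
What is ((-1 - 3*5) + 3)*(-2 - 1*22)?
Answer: 312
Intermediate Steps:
((-1 - 3*5) + 3)*(-2 - 1*22) = ((-1 - 15) + 3)*(-2 - 22) = (-16 + 3)*(-24) = -13*(-24) = 312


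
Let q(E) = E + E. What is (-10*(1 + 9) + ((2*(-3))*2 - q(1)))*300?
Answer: -34200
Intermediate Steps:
q(E) = 2*E
(-10*(1 + 9) + ((2*(-3))*2 - q(1)))*300 = (-10*(1 + 9) + ((2*(-3))*2 - 2))*300 = (-10*10 + (-6*2 - 1*2))*300 = (-100 + (-12 - 2))*300 = (-100 - 14)*300 = -114*300 = -34200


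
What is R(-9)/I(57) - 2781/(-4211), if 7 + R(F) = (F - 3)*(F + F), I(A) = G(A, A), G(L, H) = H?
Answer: 54664/12633 ≈ 4.3271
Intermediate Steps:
I(A) = A
R(F) = -7 + 2*F*(-3 + F) (R(F) = -7 + (F - 3)*(F + F) = -7 + (-3 + F)*(2*F) = -7 + 2*F*(-3 + F))
R(-9)/I(57) - 2781/(-4211) = (-7 - 6*(-9) + 2*(-9)**2)/57 - 2781/(-4211) = (-7 + 54 + 2*81)*(1/57) - 2781*(-1/4211) = (-7 + 54 + 162)*(1/57) + 2781/4211 = 209*(1/57) + 2781/4211 = 11/3 + 2781/4211 = 54664/12633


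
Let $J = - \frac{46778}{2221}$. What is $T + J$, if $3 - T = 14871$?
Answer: $- \frac{33068606}{2221} \approx -14889.0$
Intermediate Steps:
$T = -14868$ ($T = 3 - 14871 = -14868$)
$J = - \frac{46778}{2221}$ ($J = \left(-46778\right) \frac{1}{2221} = - \frac{46778}{2221} \approx -21.062$)
$T + J = -14868 - \frac{46778}{2221} = - \frac{33068606}{2221}$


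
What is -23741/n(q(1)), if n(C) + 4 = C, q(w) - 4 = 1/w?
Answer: -23741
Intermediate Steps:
q(w) = 4 + 1/w
n(C) = -4 + C
-23741/n(q(1)) = -23741/(-4 + (4 + 1/1)) = -23741/(-4 + (4 + 1)) = -23741/(-4 + 5) = -23741/1 = -23741*1 = -23741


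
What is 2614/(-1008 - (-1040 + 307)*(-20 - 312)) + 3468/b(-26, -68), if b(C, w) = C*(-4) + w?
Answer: 35306677/366546 ≈ 96.323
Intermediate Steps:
b(C, w) = w - 4*C (b(C, w) = -4*C + w = w - 4*C)
2614/(-1008 - (-1040 + 307)*(-20 - 312)) + 3468/b(-26, -68) = 2614/(-1008 - (-1040 + 307)*(-20 - 312)) + 3468/(-68 - 4*(-26)) = 2614/(-1008 - (-733)*(-332)) + 3468/(-68 + 104) = 2614/(-1008 - 1*243356) + 3468/36 = 2614/(-1008 - 243356) + 3468*(1/36) = 2614/(-244364) + 289/3 = 2614*(-1/244364) + 289/3 = -1307/122182 + 289/3 = 35306677/366546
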